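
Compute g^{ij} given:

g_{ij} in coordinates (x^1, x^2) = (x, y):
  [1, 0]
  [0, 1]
The metric is diagonal, so g^{ij} is diagonal with entries 1/g_{ii}: diag(1, 1).
g^{ij}:
  [1, 0]
  [0, 1]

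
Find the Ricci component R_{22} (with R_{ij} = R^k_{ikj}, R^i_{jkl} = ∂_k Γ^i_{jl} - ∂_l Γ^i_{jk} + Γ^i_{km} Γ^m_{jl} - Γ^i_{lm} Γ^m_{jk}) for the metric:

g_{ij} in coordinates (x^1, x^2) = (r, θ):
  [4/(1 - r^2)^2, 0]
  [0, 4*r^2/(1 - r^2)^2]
Non-zero Christoffel symbols (Γ^k_{ij} = Γ^k_{ji}):
Γ^r_{r r} = 2*r/(1 - r^2)
Γ^r_{θ θ} = (r^3 + r)/(r^2 - 1)
Γ^θ_{r θ} = (-r^2 - 1)/(r^3 - r)
R^r_{θ r θ} = ∂_r Γ^r_{θ θ} - ∂_θ Γ^r_{θ r} + Γ^r_{r m} Γ^m_{θ θ} - Γ^r_{θ m} Γ^m_{θ r}
  = ((r^4 - 4*r^2 - 1)/(r^2 - 1)^2) - (0) + (-2*r^2*(r^2 + 1)/(r^2 - 1)^2) - (-(r^2 + 1)^2/(r^2 - 1)^2) = -4*r^2/(r^2 - 1)^2
R^θ_{θ θ θ} = 0 (a repeated index in an antisymmetric pair)
R_{θθ} = R^r_{θ r θ} + R^θ_{θ θ θ} = (-4*r^2/(r^2 - 1)^2) + (0) = -4*r^2/(r^2 - 1)^2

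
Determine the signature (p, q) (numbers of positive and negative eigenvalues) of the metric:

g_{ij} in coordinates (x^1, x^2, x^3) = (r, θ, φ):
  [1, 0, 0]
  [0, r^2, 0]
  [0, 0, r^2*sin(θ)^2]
The metric is diagonal, so its eigenvalues are the diagonal entries: 1, r^2, r^2*sin(θ)^2 (at a generic point, where coordinate-dependent entries are positive).
3 positive, 0 negative.
(3, 0) - Riemannian (positive definite)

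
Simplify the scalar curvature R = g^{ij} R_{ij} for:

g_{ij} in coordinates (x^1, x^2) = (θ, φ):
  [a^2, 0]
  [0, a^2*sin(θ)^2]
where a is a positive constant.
Non-zero Christoffel symbols (Γ^k_{ij} = Γ^k_{ji}):
Γ^θ_{φ φ} = -sin(2*θ)/2
Γ^φ_{θ φ} = 1/tan(θ)
Ricci tensor (R_{ij} = R^k_{ikj}): R_{θθ} = 1, R_{θφ} = 0, R_{φφ} = sin(θ)^2
Inverse metric: g^{θθ} = 1/a^2, g^{φφ} = 1/(a^2*sin(θ)^2)
R = g^{ij} R_{ij} = (1/a^2)(1) + (1/(a^2*sin(θ)^2))(sin(θ)^2) = 2/a^2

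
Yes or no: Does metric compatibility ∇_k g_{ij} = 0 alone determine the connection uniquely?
One also needs vanishing torsion; metric compatibility plus torsion-freeness singles out the Levi-Civita connection.
No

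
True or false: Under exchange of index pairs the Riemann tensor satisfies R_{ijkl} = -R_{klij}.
The pair-exchange symmetry has a plus sign: R_{ijkl} = +R_{klij}.
False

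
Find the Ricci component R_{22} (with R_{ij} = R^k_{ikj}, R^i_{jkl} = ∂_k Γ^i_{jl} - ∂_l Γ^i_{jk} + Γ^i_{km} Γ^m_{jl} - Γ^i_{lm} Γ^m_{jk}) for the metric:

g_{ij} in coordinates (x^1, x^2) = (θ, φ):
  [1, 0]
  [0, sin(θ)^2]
Non-zero Christoffel symbols (Γ^k_{ij} = Γ^k_{ji}):
Γ^θ_{φ φ} = -sin(2*θ)/2
Γ^φ_{θ φ} = 1/tan(θ)
R^θ_{φ θ φ} = ∂_θ Γ^θ_{φ φ} - ∂_φ Γ^θ_{φ θ} + Γ^θ_{θ m} Γ^m_{φ φ} - Γ^θ_{φ m} Γ^m_{φ θ}
  = (-cos(2*θ)) - (0) + (0) - (-cos(θ)^2) = sin(θ)^2
R^φ_{φ φ φ} = 0 (a repeated index in an antisymmetric pair)
R_{φφ} = R^θ_{φ θ φ} + R^φ_{φ φ φ} = (sin(θ)^2) + (0) = sin(θ)^2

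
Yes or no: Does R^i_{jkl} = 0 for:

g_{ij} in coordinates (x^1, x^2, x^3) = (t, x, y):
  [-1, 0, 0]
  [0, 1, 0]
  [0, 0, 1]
All metric components are constant, so every Christoffel symbol vanishes and R^i_{jkl} = 0.
Yes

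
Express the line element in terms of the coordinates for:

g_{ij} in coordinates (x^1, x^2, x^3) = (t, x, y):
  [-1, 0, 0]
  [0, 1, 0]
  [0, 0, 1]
ds^2 = g_{ij} dx^i dx^j; only the non-zero components contribute.
ds^2 = -dt^2 + dx^2 + dy^2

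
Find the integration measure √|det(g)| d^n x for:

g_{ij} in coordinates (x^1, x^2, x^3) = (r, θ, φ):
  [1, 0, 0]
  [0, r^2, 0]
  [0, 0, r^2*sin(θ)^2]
det(g) = r^4*sin(θ)^2
√|det(g)| = r^2*sin(θ) (taking 0 < θ < π so that |sin(θ)| = sin(θ))
Volume element: dV = r^2*sin(θ) dr dθ dφ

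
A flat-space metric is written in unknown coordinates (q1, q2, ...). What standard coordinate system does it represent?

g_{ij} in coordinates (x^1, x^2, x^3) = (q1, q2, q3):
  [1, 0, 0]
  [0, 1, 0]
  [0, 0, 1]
All components are constant and the metric is the identity, i.e. orthonormal rectilinear coordinates.
Cartesian (3D) coordinates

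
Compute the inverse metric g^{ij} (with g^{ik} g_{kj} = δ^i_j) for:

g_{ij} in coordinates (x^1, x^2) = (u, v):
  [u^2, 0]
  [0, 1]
The metric is diagonal, so g^{ij} is diagonal with entries 1/g_{ii}: diag(1/(u^2), 1).
g^{ij}:
  [1/u^2, 0]
  [0, 1]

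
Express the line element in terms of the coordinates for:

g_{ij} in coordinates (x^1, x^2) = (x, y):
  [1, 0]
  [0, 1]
ds^2 = g_{ij} dx^i dx^j; only the non-zero components contribute.
ds^2 = dx^2 + dy^2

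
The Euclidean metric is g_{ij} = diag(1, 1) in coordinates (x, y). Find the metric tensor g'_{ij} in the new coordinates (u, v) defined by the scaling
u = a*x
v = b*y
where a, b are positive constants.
Invert the transformation: x = u/a, y = v/b
g'_{ij} = (∂x^k/∂x'^i)(∂x^l/∂x'^j) g_{kl}; with g_{kl} = δ_{kl} this is Σ_k (∂x^k/∂x'^i)(∂x^k/∂x'^j).
Jacobian: ∂x/∂u = 1/a, ∂x/∂v = 0, ∂y/∂u = 0, ∂y/∂v = 1/b
g'_{uu} = (1/a)(1/a) + (0)(0) = 1/a^2
g'_{uv} = (1/a)(0) + (0)(1/b) = 0
g'_{vv} = (0)(0) + (1/b)(1/b) = 1/b^2
g'_{ij} = diag(1/a^2, 1/b^2)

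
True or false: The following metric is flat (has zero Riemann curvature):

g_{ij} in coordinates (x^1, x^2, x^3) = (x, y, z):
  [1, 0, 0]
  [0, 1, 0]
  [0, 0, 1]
All metric components are constant, so every Christoffel symbol vanishes and R^i_{jkl} = 0.
True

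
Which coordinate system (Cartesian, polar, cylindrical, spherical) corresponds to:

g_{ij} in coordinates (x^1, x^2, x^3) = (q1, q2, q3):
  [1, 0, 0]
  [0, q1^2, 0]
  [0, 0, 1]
The line element ds^2 = dq1^2 + q1^2 dq2^2 + dq3^2 is dr^2 + r^2 dθ^2 + dz^2 with q1 = r, q2 = θ, q3 = z.
cylindrical coordinates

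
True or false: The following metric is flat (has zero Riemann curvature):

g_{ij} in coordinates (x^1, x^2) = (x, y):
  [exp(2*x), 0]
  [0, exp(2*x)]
Non-zero Christoffel symbols:
Γ^x_{x x} = 1
Γ^x_{y y} = -1
Γ^y_{x y} = 1
Ricci tensor: R_{xx} = 0, R_{xy} = 0, R_{yy} = 0
All R_{ij} vanish; in 2 dimensions the Riemann tensor is fully determined by the Ricci tensor, so R^i_{jkl} = 0: the metric is flat (curvilinear coordinates on flat space).
True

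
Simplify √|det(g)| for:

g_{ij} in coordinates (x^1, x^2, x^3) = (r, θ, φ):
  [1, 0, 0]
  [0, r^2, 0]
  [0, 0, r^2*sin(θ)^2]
det(g) = r^4*sin(θ)^2
√|det(g)| = r^2*sin(θ) (taking 0 < θ < π so that |sin(θ)| = sin(θ))
Volume element: dV = r^2*sin(θ) dr dθ dφ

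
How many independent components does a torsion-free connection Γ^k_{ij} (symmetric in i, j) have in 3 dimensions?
Γ^k_{ij} has n choices for the upper index and n(n+1)/2 independent symmetric lower index pairs.
Total = 3 × 3×4/2 = 3 × 6 = 18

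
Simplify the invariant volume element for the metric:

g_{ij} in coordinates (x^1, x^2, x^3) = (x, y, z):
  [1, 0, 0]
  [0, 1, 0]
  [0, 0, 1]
det(g) = 1
√|det(g)| = 1
Volume element: dV = 1 dx dy dz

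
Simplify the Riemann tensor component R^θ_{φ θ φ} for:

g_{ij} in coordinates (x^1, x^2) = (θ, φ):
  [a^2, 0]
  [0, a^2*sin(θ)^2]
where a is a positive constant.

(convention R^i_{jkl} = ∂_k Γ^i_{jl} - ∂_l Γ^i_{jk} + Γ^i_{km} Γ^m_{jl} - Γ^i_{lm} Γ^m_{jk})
Non-zero Christoffel symbols (Γ^k_{ij} = Γ^k_{ji}):
Γ^θ_{φ φ} = -sin(2*θ)/2
Γ^φ_{θ φ} = 1/tan(θ)
R^θ_{φ θ φ} = ∂_θ Γ^θ_{φ φ} - ∂_φ Γ^θ_{φ θ} + Γ^θ_{θ m} Γ^m_{φ φ} - Γ^θ_{φ m} Γ^m_{φ θ}
  = (-cos(2*θ)) - (0) + (0) - (-cos(θ)^2) = sin(θ)^2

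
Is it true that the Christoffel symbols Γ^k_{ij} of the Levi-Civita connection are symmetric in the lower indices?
The Levi-Civita connection is torsion-free, which is exactly Γ^k_{ij} = Γ^k_{ji}.
Yes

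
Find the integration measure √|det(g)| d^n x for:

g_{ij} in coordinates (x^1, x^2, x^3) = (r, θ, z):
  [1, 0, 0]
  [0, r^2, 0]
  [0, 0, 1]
det(g) = r^2
√|det(g)| = r
Volume element: dV = r dr dθ dz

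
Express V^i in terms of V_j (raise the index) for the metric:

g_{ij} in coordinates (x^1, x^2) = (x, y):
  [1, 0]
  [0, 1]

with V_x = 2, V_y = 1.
Inverse metric (diagonal): g^{xx} = 1, g^{yy} = 1
V^i = g^{ij} V_j:
V^x = (1)(2) + (0)(1) = 2
V^y = (0)(2) + (1)(1) = 1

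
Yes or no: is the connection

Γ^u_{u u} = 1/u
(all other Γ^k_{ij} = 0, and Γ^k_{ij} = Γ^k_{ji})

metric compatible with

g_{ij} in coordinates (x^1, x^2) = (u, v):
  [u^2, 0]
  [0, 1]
Using ∇_k g_{ij} = ∂_k g_{ij} - Γ^m_{ki} g_{mj} - Γ^m_{kj} g_{im}:
e.g. ∇_u g_{uu} = (2*u) - (u) - (u) = 0
Every component ∇_k g_{ij} vanishes: the connection is metric compatible.
Yes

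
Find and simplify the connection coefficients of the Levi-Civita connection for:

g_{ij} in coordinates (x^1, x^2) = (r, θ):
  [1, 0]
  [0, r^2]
Using Γ^k_{ij} = (1/2) g^{km} (∂_i g_{mj} + ∂_j g_{mi} - ∂_m g_{ij}); the metric is diagonal, so only the m = k term contributes.
Non-zero symbols (using the symmetry Γ^k_{ij} = Γ^k_{ji}):
Γ^r_{θ θ} = (1/2) g^{rr} (∂_θ g_{rθ} + ∂_θ g_{rθ} - ∂_r g_{θθ}) = (1/2)(1)((0) + (0) - (2*r)) = -r
Γ^θ_{r θ} = (1/2) g^{θθ} (∂_r g_{θθ} + ∂_θ g_{θr} - ∂_θ g_{rθ}) = (1/2)(1/r^2)((2*r) + (0) - (0)) = 1/r
All other Christoffel symbols are zero.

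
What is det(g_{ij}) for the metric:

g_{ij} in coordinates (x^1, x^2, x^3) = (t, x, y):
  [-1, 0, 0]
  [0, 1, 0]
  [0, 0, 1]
Diagonal metric: det(g) = g_{11}·g_{22}·g_{33}
= (-1)·(1)·(1)
det(g) = -1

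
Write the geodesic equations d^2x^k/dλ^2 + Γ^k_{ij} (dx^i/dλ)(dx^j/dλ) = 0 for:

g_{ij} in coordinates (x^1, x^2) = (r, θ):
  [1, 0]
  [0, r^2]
Geodesic equation: d^2x^k/dλ^2 + Γ^k_{ij} (dx^i/dλ)(dx^j/dλ) = 0.
Non-zero Christoffel symbols:
Γ^r_{θ θ} = -r
Γ^θ_{r θ} = 1/r
Substituting (the symmetric pair Γ^k_{ij}, Γ^k_{ji} combines into a factor 2):
d^2r/dλ^2 - r (dθ/dλ)^2 = 0
d^2θ/dλ^2 + (2/r) (dr/dλ)(dθ/dλ) = 0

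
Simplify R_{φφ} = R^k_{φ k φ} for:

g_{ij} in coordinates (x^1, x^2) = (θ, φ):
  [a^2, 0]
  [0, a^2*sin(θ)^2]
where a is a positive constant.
Non-zero Christoffel symbols (Γ^k_{ij} = Γ^k_{ji}):
Γ^θ_{φ φ} = -sin(2*θ)/2
Γ^φ_{θ φ} = 1/tan(θ)
R^θ_{φ θ φ} = ∂_θ Γ^θ_{φ φ} - ∂_φ Γ^θ_{φ θ} + Γ^θ_{θ m} Γ^m_{φ φ} - Γ^θ_{φ m} Γ^m_{φ θ}
  = (-cos(2*θ)) - (0) + (0) - (-cos(θ)^2) = sin(θ)^2
R^φ_{φ φ φ} = 0 (a repeated index in an antisymmetric pair)
R_{φφ} = R^θ_{φ θ φ} + R^φ_{φ φ φ} = (sin(θ)^2) + (0) = sin(θ)^2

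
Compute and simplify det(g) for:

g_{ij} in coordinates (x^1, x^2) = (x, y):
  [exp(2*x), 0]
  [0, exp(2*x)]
For a 2×2 metric: det(g) = g_{11}·g_{22} - g_{12}·g_{21}
= (exp(2*x))·(exp(2*x)) - (0)·(0)
= exp(4*x) - 0
det(g) = exp(4*x)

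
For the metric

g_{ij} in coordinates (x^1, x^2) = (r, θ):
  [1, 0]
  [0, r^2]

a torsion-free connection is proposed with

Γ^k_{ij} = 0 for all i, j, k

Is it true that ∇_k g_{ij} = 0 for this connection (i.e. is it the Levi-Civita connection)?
Using ∇_k g_{ij} = ∂_k g_{ij} - Γ^m_{ki} g_{mj} - Γ^m_{kj} g_{im}:
∇_r g_{θθ} = (2*r) - (0) - (0) = 2*r ≠ 0
So the connection is not metric compatible (it is not the Levi-Civita connection).
No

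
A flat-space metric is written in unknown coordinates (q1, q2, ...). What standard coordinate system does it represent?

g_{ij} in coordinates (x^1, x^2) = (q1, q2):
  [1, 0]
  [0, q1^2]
The line element ds^2 = dq1^2 + q1^2 dq2^2 is dr^2 + r^2 dθ^2 with q1 = r, q2 = θ.
polar coordinates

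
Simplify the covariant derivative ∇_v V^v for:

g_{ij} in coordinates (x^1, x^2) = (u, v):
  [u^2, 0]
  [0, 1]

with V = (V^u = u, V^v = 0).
Non-zero Christoffel symbols:
Γ^u_{u u} = 1/u
∇_v V^v = ∂_v V^v + Γ^v_{v j} V^j
  = (0) + (0)(u) + (0)(0)
  = 0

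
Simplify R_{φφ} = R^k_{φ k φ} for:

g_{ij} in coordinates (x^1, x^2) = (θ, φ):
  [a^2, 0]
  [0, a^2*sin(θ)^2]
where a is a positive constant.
Non-zero Christoffel symbols (Γ^k_{ij} = Γ^k_{ji}):
Γ^θ_{φ φ} = -sin(2*θ)/2
Γ^φ_{θ φ} = 1/tan(θ)
R^θ_{φ θ φ} = ∂_θ Γ^θ_{φ φ} - ∂_φ Γ^θ_{φ θ} + Γ^θ_{θ m} Γ^m_{φ φ} - Γ^θ_{φ m} Γ^m_{φ θ}
  = (-cos(2*θ)) - (0) + (0) - (-cos(θ)^2) = sin(θ)^2
R^φ_{φ φ φ} = 0 (a repeated index in an antisymmetric pair)
R_{φφ} = R^θ_{φ θ φ} + R^φ_{φ φ φ} = (sin(θ)^2) + (0) = sin(θ)^2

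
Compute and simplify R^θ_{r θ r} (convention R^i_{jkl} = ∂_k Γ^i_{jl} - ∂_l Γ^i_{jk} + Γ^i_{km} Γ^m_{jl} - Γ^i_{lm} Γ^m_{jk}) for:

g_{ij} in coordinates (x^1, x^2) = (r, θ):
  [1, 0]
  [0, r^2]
Non-zero Christoffel symbols (Γ^k_{ij} = Γ^k_{ji}):
Γ^r_{θ θ} = -r
Γ^θ_{r θ} = 1/r
R^θ_{r θ r} = ∂_θ Γ^θ_{r r} - ∂_r Γ^θ_{r θ} + Γ^θ_{θ m} Γ^m_{r r} - Γ^θ_{r m} Γ^m_{r θ}
  = (0) - (-1/r^2) + (0) - (1/r^2) = 0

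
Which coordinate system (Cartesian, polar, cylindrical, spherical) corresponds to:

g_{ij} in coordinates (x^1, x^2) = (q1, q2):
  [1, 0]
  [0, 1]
All components are constant and the metric is the identity, i.e. orthonormal rectilinear coordinates.
Cartesian (2D) coordinates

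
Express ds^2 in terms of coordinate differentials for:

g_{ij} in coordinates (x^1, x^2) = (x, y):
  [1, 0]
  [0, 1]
ds^2 = g_{ij} dx^i dx^j; only the non-zero components contribute.
ds^2 = dx^2 + dy^2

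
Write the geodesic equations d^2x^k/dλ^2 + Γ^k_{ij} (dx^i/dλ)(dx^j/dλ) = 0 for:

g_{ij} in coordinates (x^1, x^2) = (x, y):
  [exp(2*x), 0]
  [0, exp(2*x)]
Geodesic equation: d^2x^k/dλ^2 + Γ^k_{ij} (dx^i/dλ)(dx^j/dλ) = 0.
Non-zero Christoffel symbols:
Γ^x_{x x} = 1
Γ^x_{y y} = -1
Γ^y_{x y} = 1
Substituting (the symmetric pair Γ^k_{ij}, Γ^k_{ji} combines into a factor 2):
d^2x/dλ^2 + (dx/dλ)^2 - (dy/dλ)^2 = 0
d^2y/dλ^2 + 2 (dx/dλ)(dy/dλ) = 0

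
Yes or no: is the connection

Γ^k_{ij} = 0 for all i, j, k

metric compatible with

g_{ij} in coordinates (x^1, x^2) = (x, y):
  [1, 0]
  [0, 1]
Using ∇_k g_{ij} = ∂_k g_{ij} - Γ^m_{ki} g_{mj} - Γ^m_{kj} g_{im}:
e.g. ∇_y g_{yy} = (0) - (0) - (0) = 0
Every component ∇_k g_{ij} vanishes: the connection is metric compatible.
Yes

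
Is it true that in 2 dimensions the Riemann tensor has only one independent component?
The number of independent components is n^2(n^2-1)/12 = 4·3/12 = 1 for n = 2 (e.g. R_{1212}).
Yes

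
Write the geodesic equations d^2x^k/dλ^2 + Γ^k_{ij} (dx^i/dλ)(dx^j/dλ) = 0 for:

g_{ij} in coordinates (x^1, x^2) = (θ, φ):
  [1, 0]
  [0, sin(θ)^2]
Geodesic equation: d^2x^k/dλ^2 + Γ^k_{ij} (dx^i/dλ)(dx^j/dλ) = 0.
Non-zero Christoffel symbols:
Γ^θ_{φ φ} = -sin(2*θ)/2
Γ^φ_{θ φ} = 1/tan(θ)
Substituting (the symmetric pair Γ^k_{ij}, Γ^k_{ji} combines into a factor 2):
d^2θ/dλ^2 - (sin(2*θ)/2) (dφ/dλ)^2 = 0
d^2φ/dλ^2 + (2/tan(θ)) (dθ/dλ)(dφ/dλ) = 0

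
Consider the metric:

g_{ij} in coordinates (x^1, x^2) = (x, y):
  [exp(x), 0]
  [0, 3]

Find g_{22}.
With x^1 = x, x^2 = y, g_{22} = g_{yy} is the row-2, column-2 entry of the matrix.
g_{22} = 3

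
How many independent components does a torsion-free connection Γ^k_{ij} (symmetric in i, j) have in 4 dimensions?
Γ^k_{ij} has n choices for the upper index and n(n+1)/2 independent symmetric lower index pairs.
Total = 4 × 4×5/2 = 4 × 10 = 40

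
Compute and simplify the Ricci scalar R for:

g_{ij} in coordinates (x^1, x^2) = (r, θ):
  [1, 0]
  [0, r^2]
Non-zero Christoffel symbols (Γ^k_{ij} = Γ^k_{ji}):
Γ^r_{θ θ} = -r
Γ^θ_{r θ} = 1/r
Ricci tensor (R_{ij} = R^k_{ikj}): R_{rr} = 0, R_{rθ} = 0, R_{θθ} = 0
Inverse metric: g^{rr} = 1, g^{θθ} = 1/r^2
R = g^{ij} R_{ij} = (1)(0) + (1/r^2)(0) = 0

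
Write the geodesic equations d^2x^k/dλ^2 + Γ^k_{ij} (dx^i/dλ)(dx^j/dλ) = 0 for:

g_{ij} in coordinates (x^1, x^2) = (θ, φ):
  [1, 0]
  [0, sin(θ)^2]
Geodesic equation: d^2x^k/dλ^2 + Γ^k_{ij} (dx^i/dλ)(dx^j/dλ) = 0.
Non-zero Christoffel symbols:
Γ^θ_{φ φ} = -sin(2*θ)/2
Γ^φ_{θ φ} = 1/tan(θ)
Substituting (the symmetric pair Γ^k_{ij}, Γ^k_{ji} combines into a factor 2):
d^2θ/dλ^2 - (sin(2*θ)/2) (dφ/dλ)^2 = 0
d^2φ/dλ^2 + (2/tan(θ)) (dθ/dλ)(dφ/dλ) = 0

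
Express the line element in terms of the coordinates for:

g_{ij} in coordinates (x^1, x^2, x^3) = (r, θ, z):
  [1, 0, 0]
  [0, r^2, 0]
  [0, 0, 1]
ds^2 = g_{ij} dx^i dx^j; only the non-zero components contribute.
ds^2 = dr^2 + r^2 dθ^2 + dz^2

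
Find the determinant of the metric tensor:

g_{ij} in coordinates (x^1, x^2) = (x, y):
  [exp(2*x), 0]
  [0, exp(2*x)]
For a 2×2 metric: det(g) = g_{11}·g_{22} - g_{12}·g_{21}
= (exp(2*x))·(exp(2*x)) - (0)·(0)
= exp(4*x) - 0
det(g) = exp(4*x)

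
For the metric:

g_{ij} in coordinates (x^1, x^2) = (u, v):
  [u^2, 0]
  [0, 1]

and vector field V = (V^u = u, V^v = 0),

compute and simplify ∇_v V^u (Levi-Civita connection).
Non-zero Christoffel symbols:
Γ^u_{u u} = 1/u
∇_v V^u = ∂_v V^u + Γ^u_{v j} V^j
  = (0) + (0)(u) + (0)(0)
  = 0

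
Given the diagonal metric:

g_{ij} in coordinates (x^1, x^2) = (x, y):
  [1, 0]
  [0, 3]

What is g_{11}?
With x^1 = x, x^2 = y, g_{11} = g_{xx} is the row-1, column-1 entry of the matrix.
g_{11} = 1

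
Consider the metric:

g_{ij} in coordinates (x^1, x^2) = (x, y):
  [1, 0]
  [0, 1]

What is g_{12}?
With x^1 = x, x^2 = y, g_{12} = g_{xy} is the row-1, column-2 entry of the matrix.
g_{12} = 0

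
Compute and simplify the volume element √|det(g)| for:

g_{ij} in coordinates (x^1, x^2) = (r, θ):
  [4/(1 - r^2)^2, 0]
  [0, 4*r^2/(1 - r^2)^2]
det(g) = 16*r^2/(1 - r^2)^4
√|det(g)| = 4*r/(r^2 - 1)^2
Volume element: dV = 4*r/(r^2 - 1)^2 dr dθ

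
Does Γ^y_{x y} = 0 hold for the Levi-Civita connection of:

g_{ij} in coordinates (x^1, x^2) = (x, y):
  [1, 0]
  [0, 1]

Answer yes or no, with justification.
Γ^y_{x y} = (1/2) g^{yy} (∂_x g_{yy} + ∂_y g_{yx} - ∂_y g_{xy}) = (1/2)(1)((0) + (0) - (0)) = 0
This equals the proposed value 0.
Yes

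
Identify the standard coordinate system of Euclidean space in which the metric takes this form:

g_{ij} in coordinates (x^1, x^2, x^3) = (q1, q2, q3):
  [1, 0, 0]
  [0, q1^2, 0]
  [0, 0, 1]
The line element ds^2 = dq1^2 + q1^2 dq2^2 + dq3^2 is dr^2 + r^2 dθ^2 + dz^2 with q1 = r, q2 = θ, q3 = z.
cylindrical coordinates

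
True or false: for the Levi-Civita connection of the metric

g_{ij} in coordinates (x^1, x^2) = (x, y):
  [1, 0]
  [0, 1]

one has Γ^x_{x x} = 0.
Γ^x_{x x} = (1/2) g^{xx} (∂_x g_{xx} + ∂_x g_{xx} - ∂_x g_{xx}) = (1/2)(1)((0) + (0) - (0)) = 0
This equals the proposed value 0.
True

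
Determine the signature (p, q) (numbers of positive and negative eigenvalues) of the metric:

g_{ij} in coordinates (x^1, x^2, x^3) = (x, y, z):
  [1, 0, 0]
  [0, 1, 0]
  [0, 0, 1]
The metric is diagonal, so its eigenvalues are the diagonal entries: 1, 1, 1 (at a generic point, where coordinate-dependent entries are positive).
3 positive, 0 negative.
(3, 0) - Riemannian (positive definite)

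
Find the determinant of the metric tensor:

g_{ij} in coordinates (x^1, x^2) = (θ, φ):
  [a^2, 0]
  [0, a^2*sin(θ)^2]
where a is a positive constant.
For a 2×2 metric: det(g) = g_{11}·g_{22} - g_{12}·g_{21}
= (a^2)·(a^2*sin(θ)^2) - (0)·(0)
= a^4*sin(θ)^2 - 0
det(g) = a^4*sin(θ)^2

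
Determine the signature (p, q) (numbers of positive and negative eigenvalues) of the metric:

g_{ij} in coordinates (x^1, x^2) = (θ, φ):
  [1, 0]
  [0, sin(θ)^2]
The metric is diagonal, so its eigenvalues are the diagonal entries: 1, sin(θ)^2 (at a generic point, where coordinate-dependent entries are positive).
2 positive, 0 negative.
(2, 0) - Riemannian (positive definite)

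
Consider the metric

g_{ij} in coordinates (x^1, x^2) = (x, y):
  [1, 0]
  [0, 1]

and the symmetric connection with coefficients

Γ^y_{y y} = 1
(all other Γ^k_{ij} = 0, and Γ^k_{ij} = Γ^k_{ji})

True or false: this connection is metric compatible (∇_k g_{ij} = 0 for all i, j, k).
Using ∇_k g_{ij} = ∂_k g_{ij} - Γ^m_{ki} g_{mj} - Γ^m_{kj} g_{im}:
∇_y g_{yy} = (0) - (1) - (1) = -2 ≠ 0
So the connection is not metric compatible (it is not the Levi-Civita connection).
False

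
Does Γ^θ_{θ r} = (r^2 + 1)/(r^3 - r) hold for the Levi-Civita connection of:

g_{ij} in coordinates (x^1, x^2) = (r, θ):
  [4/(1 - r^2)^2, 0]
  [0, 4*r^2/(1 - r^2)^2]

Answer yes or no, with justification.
Γ^θ_{θ r} = (1/2) g^{θθ} (∂_θ g_{θr} + ∂_r g_{θθ} - ∂_θ g_{θr}) = (1/2)((1 - r^2)^2/(4*r^2))((0) + (-8*(r^3 + r)/(r^2 - 1)^3) - (0)) = (-r^2 - 1)/(r^3 - r)
This differs from the proposed value (r^2 + 1)/(r^3 - r).
No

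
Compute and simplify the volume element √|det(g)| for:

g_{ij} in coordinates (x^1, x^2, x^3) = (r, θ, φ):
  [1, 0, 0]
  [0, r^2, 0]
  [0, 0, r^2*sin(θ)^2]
det(g) = r^4*sin(θ)^2
√|det(g)| = r^2*sin(θ) (taking 0 < θ < π so that |sin(θ)| = sin(θ))
Volume element: dV = r^2*sin(θ) dr dθ dφ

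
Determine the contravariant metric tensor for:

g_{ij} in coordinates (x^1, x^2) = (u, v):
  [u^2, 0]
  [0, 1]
The metric is diagonal, so g^{ij} is diagonal with entries 1/g_{ii}: diag(1/(u^2), 1).
g^{ij}:
  [1/u^2, 0]
  [0, 1]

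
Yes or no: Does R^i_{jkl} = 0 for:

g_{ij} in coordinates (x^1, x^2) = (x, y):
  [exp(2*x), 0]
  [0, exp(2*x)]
Non-zero Christoffel symbols:
Γ^x_{x x} = 1
Γ^x_{y y} = -1
Γ^y_{x y} = 1
Ricci tensor: R_{xx} = 0, R_{xy} = 0, R_{yy} = 0
All R_{ij} vanish; in 2 dimensions the Riemann tensor is fully determined by the Ricci tensor, so R^i_{jkl} = 0: the metric is flat (curvilinear coordinates on flat space).
Yes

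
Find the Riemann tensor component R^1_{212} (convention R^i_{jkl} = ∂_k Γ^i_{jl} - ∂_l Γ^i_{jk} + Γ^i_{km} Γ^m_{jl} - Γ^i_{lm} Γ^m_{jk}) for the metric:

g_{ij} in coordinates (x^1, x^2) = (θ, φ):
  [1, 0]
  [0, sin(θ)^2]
Non-zero Christoffel symbols (Γ^k_{ij} = Γ^k_{ji}):
Γ^θ_{φ φ} = -sin(2*θ)/2
Γ^φ_{θ φ} = 1/tan(θ)
R^θ_{φ θ φ} = ∂_θ Γ^θ_{φ φ} - ∂_φ Γ^θ_{φ θ} + Γ^θ_{θ m} Γ^m_{φ φ} - Γ^θ_{φ m} Γ^m_{φ θ}
  = (-cos(2*θ)) - (0) + (0) - (-cos(θ)^2) = sin(θ)^2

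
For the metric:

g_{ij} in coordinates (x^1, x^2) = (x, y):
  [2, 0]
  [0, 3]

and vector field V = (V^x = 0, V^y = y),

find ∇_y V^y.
All Christoffel symbols are zero.
∇_y V^y = ∂_y V^y + Γ^y_{y j} V^j
  = (1) + (0)(0) + (0)(y)
  = 1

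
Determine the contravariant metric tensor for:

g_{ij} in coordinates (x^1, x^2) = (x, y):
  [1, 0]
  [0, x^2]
The metric is diagonal, so g^{ij} is diagonal with entries 1/g_{ii}: diag(1, 1/(x^2)).
g^{ij}:
  [1, 0]
  [0, 1/x^2]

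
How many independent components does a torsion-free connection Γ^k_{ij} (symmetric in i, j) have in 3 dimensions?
Γ^k_{ij} has n choices for the upper index and n(n+1)/2 independent symmetric lower index pairs.
Total = 3 × 3×4/2 = 3 × 6 = 18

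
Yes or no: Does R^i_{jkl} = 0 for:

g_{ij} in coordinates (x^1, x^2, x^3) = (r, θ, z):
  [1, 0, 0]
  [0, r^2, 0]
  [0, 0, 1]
Non-zero Christoffel symbols:
Γ^r_{θ θ} = -r
Γ^θ_{r θ} = 1/r
Ricci tensor: R_{rr} = 0, R_{rθ} = 0, R_{rz} = 0, R_{θθ} = 0, R_{θz} = 0, R_{zz} = 0
All R_{ij} vanish; in 3 dimensions the Riemann tensor is fully determined by the Ricci tensor, so R^i_{jkl} = 0: the metric is flat (curvilinear coordinates on flat space).
Yes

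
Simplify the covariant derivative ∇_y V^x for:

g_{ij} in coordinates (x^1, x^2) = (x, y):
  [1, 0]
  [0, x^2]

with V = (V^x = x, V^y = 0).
Non-zero Christoffel symbols:
Γ^x_{y y} = -x
Γ^y_{x y} = 1/x
∇_y V^x = ∂_y V^x + Γ^x_{y j} V^j
  = (0) + (0)(x) + (-x)(0)
  = 0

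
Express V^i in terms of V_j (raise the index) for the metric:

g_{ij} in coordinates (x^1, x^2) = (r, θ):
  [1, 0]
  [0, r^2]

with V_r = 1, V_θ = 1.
Inverse metric (diagonal): g^{rr} = 1, g^{θθ} = 1/r^2
V^i = g^{ij} V_j:
V^r = (1)(1) + (0)(1) = 1
V^θ = (0)(1) + (1/r^2)(1) = 1/r^2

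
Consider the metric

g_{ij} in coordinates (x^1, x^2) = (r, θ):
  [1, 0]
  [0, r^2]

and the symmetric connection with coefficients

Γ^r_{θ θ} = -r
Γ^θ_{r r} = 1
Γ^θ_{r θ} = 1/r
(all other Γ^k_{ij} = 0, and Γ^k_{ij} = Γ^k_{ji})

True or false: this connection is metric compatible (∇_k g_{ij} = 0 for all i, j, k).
Using ∇_k g_{ij} = ∂_k g_{ij} - Γ^m_{ki} g_{mj} - Γ^m_{kj} g_{im}:
∇_r g_{rθ} = (0) - (r^2) - (0) = -r^2 ≠ 0
So the connection is not metric compatible (it is not the Levi-Civita connection).
False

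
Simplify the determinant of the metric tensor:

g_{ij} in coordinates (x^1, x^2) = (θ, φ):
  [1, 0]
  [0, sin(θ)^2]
For a 2×2 metric: det(g) = g_{11}·g_{22} - g_{12}·g_{21}
= (1)·(sin(θ)^2) - (0)·(0)
= sin(θ)^2 - 0
det(g) = sin(θ)^2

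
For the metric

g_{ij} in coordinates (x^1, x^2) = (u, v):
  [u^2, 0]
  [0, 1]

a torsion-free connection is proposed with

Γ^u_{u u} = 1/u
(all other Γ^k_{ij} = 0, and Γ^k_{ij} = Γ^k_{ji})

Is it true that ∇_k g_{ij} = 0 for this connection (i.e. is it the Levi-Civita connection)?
Using ∇_k g_{ij} = ∂_k g_{ij} - Γ^m_{ki} g_{mj} - Γ^m_{kj} g_{im}:
e.g. ∇_u g_{uu} = (2*u) - (u) - (u) = 0
Every component ∇_k g_{ij} vanishes: the connection is metric compatible.
Yes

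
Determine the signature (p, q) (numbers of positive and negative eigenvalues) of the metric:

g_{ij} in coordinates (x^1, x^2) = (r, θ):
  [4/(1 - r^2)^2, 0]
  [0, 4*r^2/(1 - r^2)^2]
The metric is diagonal, so its eigenvalues are the diagonal entries: 4/(1 - r^2)^2, 4*r^2/(1 - r^2)^2 (at a generic point, where coordinate-dependent entries are positive).
2 positive, 0 negative.
(2, 0) - Riemannian (positive definite)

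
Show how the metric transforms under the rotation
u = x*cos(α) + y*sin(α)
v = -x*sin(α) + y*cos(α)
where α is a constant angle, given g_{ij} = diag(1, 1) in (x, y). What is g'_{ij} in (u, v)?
Invert the transformation: x = u*cos(α) - v*sin(α), y = u*sin(α) + v*cos(α)
g'_{ij} = (∂x^k/∂x'^i)(∂x^l/∂x'^j) g_{kl}; with g_{kl} = δ_{kl} this is Σ_k (∂x^k/∂x'^i)(∂x^k/∂x'^j).
Jacobian: ∂x/∂u = cos(α), ∂x/∂v = -sin(α), ∂y/∂u = sin(α), ∂y/∂v = cos(α)
g'_{uu} = (cos(α))(cos(α)) + (sin(α))(sin(α)) = 1
g'_{uv} = (cos(α))(-sin(α)) + (sin(α))(cos(α)) = 0
g'_{vv} = (-sin(α))(-sin(α)) + (cos(α))(cos(α)) = 1
g'_{ij} = diag(1, 1)
The Euclidean metric is invariant under rotations.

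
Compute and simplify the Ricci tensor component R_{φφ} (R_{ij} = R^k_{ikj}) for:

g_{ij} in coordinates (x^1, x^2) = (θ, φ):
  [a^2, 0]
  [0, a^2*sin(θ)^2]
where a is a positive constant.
Non-zero Christoffel symbols (Γ^k_{ij} = Γ^k_{ji}):
Γ^θ_{φ φ} = -sin(2*θ)/2
Γ^φ_{θ φ} = 1/tan(θ)
R^θ_{φ θ φ} = ∂_θ Γ^θ_{φ φ} - ∂_φ Γ^θ_{φ θ} + Γ^θ_{θ m} Γ^m_{φ φ} - Γ^θ_{φ m} Γ^m_{φ θ}
  = (-cos(2*θ)) - (0) + (0) - (-cos(θ)^2) = sin(θ)^2
R^φ_{φ φ φ} = 0 (a repeated index in an antisymmetric pair)
R_{φφ} = R^θ_{φ θ φ} + R^φ_{φ φ φ} = (sin(θ)^2) + (0) = sin(θ)^2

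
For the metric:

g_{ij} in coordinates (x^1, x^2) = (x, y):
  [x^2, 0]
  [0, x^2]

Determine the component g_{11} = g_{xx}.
With x^1 = x, x^2 = y, g_{11} = g_{xx} is the row-1, column-1 entry of the matrix.
g_{11} = x^2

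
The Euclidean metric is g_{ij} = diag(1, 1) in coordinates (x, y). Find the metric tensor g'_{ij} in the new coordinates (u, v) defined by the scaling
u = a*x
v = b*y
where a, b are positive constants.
Invert the transformation: x = u/a, y = v/b
g'_{ij} = (∂x^k/∂x'^i)(∂x^l/∂x'^j) g_{kl}; with g_{kl} = δ_{kl} this is Σ_k (∂x^k/∂x'^i)(∂x^k/∂x'^j).
Jacobian: ∂x/∂u = 1/a, ∂x/∂v = 0, ∂y/∂u = 0, ∂y/∂v = 1/b
g'_{uu} = (1/a)(1/a) + (0)(0) = 1/a^2
g'_{uv} = (1/a)(0) + (0)(1/b) = 0
g'_{vv} = (0)(0) + (1/b)(1/b) = 1/b^2
g'_{ij} = diag(1/a^2, 1/b^2)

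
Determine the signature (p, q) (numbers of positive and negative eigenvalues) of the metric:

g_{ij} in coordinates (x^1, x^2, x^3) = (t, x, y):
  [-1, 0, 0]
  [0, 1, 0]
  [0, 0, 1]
The metric is diagonal, so its eigenvalues are the diagonal entries: -1, 1, 1 (at a generic point, where coordinate-dependent entries are positive).
2 positive, 1 negative.
(2, 1) - Lorentzian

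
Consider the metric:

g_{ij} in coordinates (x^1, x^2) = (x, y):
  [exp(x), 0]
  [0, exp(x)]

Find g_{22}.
With x^1 = x, x^2 = y, g_{22} = g_{yy} is the row-2, column-2 entry of the matrix.
g_{22} = exp(x)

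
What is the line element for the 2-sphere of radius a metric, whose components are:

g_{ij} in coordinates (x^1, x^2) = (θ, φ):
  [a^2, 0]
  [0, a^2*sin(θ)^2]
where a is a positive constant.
ds^2 = g_{ij} dx^i dx^j; only the non-zero components contribute.
ds^2 = a^2 dθ^2 + a^2*sin(θ)^2 dφ^2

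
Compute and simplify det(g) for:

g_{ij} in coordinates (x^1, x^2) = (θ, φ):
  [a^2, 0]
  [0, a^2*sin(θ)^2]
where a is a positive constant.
For a 2×2 metric: det(g) = g_{11}·g_{22} - g_{12}·g_{21}
= (a^2)·(a^2*sin(θ)^2) - (0)·(0)
= a^4*sin(θ)^2 - 0
det(g) = a^4*sin(θ)^2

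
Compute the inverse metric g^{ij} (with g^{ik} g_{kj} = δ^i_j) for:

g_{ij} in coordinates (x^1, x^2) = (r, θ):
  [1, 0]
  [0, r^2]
The metric is diagonal, so g^{ij} is diagonal with entries 1/g_{ii}: diag(1, 1/(r^2)).
g^{ij}:
  [1, 0]
  [0, 1/r^2]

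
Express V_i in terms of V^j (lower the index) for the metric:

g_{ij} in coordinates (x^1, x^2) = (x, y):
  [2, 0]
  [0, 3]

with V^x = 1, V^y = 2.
V_i = g_{ij} V^j:
V_x = (2)(1) + (0)(2) = 2
V_y = (0)(1) + (3)(2) = 6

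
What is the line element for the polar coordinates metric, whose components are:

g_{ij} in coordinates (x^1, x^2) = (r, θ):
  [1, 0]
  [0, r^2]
ds^2 = g_{ij} dx^i dx^j; only the non-zero components contribute.
ds^2 = dr^2 + r^2 dθ^2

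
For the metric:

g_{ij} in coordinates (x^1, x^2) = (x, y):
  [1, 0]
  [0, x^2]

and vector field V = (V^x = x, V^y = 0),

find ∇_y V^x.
Non-zero Christoffel symbols:
Γ^x_{y y} = -x
Γ^y_{x y} = 1/x
∇_y V^x = ∂_y V^x + Γ^x_{y j} V^j
  = (0) + (0)(x) + (-x)(0)
  = 0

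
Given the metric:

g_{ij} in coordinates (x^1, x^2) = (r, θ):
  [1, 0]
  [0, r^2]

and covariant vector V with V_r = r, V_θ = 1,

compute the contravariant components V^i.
Inverse metric (diagonal): g^{rr} = 1, g^{θθ} = 1/r^2
V^i = g^{ij} V_j:
V^r = (1)(r) + (0)(1) = r
V^θ = (0)(r) + (1/r^2)(1) = 1/r^2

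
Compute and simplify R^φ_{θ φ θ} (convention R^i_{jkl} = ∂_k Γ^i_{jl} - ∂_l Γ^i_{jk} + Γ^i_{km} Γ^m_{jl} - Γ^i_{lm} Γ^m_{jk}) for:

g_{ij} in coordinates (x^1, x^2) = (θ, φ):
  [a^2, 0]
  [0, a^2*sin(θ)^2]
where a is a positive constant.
Non-zero Christoffel symbols (Γ^k_{ij} = Γ^k_{ji}):
Γ^θ_{φ φ} = -sin(2*θ)/2
Γ^φ_{θ φ} = 1/tan(θ)
R^φ_{θ φ θ} = ∂_φ Γ^φ_{θ θ} - ∂_θ Γ^φ_{θ φ} + Γ^φ_{φ m} Γ^m_{θ θ} - Γ^φ_{θ m} Γ^m_{θ φ}
  = (0) - (-1/sin(θ)^2) + (0) - (1/tan(θ)^2) = 1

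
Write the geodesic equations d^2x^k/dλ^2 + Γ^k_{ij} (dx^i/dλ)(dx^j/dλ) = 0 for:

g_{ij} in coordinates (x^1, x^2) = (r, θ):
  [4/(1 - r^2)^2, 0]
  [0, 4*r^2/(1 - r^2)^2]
Geodesic equation: d^2x^k/dλ^2 + Γ^k_{ij} (dx^i/dλ)(dx^j/dλ) = 0.
Non-zero Christoffel symbols:
Γ^r_{r r} = 2*r/(1 - r^2)
Γ^r_{θ θ} = (r^3 + r)/(r^2 - 1)
Γ^θ_{r θ} = (-r^2 - 1)/(r^3 - r)
Substituting (the symmetric pair Γ^k_{ij}, Γ^k_{ji} combines into a factor 2):
d^2r/dλ^2 + (2*r/(1 - r^2)) (dr/dλ)^2 + ((r^3 + r)/(r^2 - 1)) (dθ/dλ)^2 = 0
d^2θ/dλ^2 + ((-2*r^2 - 2)/(r^3 - r)) (dr/dλ)(dθ/dλ) = 0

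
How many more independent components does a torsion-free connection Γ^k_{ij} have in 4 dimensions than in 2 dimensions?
Independent components in n dimensions: n × n(n+1)/2 = n^2(n+1)/2.
4D: 4 × 10 = 40
2D: 2 × 3 = 6
Difference = 40 - 6 = 34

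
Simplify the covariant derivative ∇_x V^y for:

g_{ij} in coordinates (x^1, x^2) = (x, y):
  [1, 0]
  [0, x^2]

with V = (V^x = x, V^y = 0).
Non-zero Christoffel symbols:
Γ^x_{y y} = -x
Γ^y_{x y} = 1/x
∇_x V^y = ∂_x V^y + Γ^y_{x j} V^j
  = (0) + (0)(x) + (1/x)(0)
  = 0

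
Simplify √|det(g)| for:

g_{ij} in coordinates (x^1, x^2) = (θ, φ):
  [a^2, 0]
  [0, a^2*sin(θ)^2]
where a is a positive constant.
det(g) = a^4*sin(θ)^2
√|det(g)| = a^2*sin(θ) (taking 0 < θ < π so that |sin(θ)| = sin(θ))
Volume element: dV = a^2*sin(θ) dθ dφ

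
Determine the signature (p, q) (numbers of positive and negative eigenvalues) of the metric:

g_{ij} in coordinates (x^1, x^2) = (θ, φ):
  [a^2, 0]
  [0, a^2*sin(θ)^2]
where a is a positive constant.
The metric is diagonal, so its eigenvalues are the diagonal entries: a^2, a^2*sin(θ)^2 (at a generic point, where coordinate-dependent entries are positive).
2 positive, 0 negative.
(2, 0) - Riemannian (positive definite)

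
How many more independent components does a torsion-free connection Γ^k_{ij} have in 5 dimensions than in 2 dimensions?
Independent components in n dimensions: n × n(n+1)/2 = n^2(n+1)/2.
5D: 5 × 15 = 75
2D: 2 × 3 = 6
Difference = 75 - 6 = 69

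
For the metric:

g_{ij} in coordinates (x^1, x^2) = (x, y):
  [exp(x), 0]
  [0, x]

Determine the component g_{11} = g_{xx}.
With x^1 = x, x^2 = y, g_{11} = g_{xx} is the row-1, column-1 entry of the matrix.
g_{11} = exp(x)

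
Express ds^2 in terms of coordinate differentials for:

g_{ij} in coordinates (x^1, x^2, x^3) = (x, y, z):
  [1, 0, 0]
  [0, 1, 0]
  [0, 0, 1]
ds^2 = g_{ij} dx^i dx^j; only the non-zero components contribute.
ds^2 = dx^2 + dy^2 + dz^2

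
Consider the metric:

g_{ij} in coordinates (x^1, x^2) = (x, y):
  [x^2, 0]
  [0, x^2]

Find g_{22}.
With x^1 = x, x^2 = y, g_{22} = g_{yy} is the row-2, column-2 entry of the matrix.
g_{22} = x^2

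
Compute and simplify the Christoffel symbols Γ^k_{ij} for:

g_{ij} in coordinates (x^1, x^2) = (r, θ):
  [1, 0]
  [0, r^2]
Using Γ^k_{ij} = (1/2) g^{km} (∂_i g_{mj} + ∂_j g_{mi} - ∂_m g_{ij}); the metric is diagonal, so only the m = k term contributes.
Non-zero symbols (using the symmetry Γ^k_{ij} = Γ^k_{ji}):
Γ^r_{θ θ} = (1/2) g^{rr} (∂_θ g_{rθ} + ∂_θ g_{rθ} - ∂_r g_{θθ}) = (1/2)(1)((0) + (0) - (2*r)) = -r
Γ^θ_{r θ} = (1/2) g^{θθ} (∂_r g_{θθ} + ∂_θ g_{θr} - ∂_θ g_{rθ}) = (1/2)(1/r^2)((2*r) + (0) - (0)) = 1/r
All other Christoffel symbols are zero.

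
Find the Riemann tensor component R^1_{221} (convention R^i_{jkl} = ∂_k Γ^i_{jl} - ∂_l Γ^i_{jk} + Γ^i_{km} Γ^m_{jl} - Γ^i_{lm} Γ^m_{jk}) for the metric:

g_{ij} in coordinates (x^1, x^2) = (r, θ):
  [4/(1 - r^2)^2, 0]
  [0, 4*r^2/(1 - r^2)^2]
Non-zero Christoffel symbols (Γ^k_{ij} = Γ^k_{ji}):
Γ^r_{r r} = 2*r/(1 - r^2)
Γ^r_{θ θ} = (r^3 + r)/(r^2 - 1)
Γ^θ_{r θ} = (-r^2 - 1)/(r^3 - r)
R^r_{θ θ r} = ∂_θ Γ^r_{θ r} - ∂_r Γ^r_{θ θ} + Γ^r_{θ m} Γ^m_{θ r} - Γ^r_{r m} Γ^m_{θ θ}
  = (0) - ((r^4 - 4*r^2 - 1)/(r^2 - 1)^2) + (-(r^2 + 1)^2/(r^2 - 1)^2) - (-2*r^2*(r^2 + 1)/(r^2 - 1)^2) = 4*r^2/(r^2 - 1)^2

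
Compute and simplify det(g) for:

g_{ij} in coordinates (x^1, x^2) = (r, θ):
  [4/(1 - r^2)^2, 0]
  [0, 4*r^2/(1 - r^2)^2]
For a 2×2 metric: det(g) = g_{11}·g_{22} - g_{12}·g_{21}
= (4/(1 - r^2)^2)·(4*r^2/(1 - r^2)^2) - (0)·(0)
= 16*r^2/(1 - r^2)^4 - 0
det(g) = 16*r^2/(1 - r^2)^4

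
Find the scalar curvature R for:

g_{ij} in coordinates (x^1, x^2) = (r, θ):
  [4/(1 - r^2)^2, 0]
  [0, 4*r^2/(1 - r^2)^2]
Non-zero Christoffel symbols (Γ^k_{ij} = Γ^k_{ji}):
Γ^r_{r r} = 2*r/(1 - r^2)
Γ^r_{θ θ} = (r^3 + r)/(r^2 - 1)
Γ^θ_{r θ} = (-r^2 - 1)/(r^3 - r)
Ricci tensor (R_{ij} = R^k_{ikj}): R_{rr} = -4/(r^2 - 1)^2, R_{rθ} = 0, R_{θθ} = -4*r^2/(r^2 - 1)^2
Inverse metric: g^{rr} = (1 - r^2)^2/4, g^{θθ} = (1 - r^2)^2/(4*r^2)
R = g^{ij} R_{ij} = ((1 - r^2)^2/4)(-4/(r^2 - 1)^2) + ((1 - r^2)^2/(4*r^2))(-4*r^2/(r^2 - 1)^2) = -2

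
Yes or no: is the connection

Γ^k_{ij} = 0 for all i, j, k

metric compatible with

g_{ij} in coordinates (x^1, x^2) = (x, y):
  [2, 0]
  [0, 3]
Using ∇_k g_{ij} = ∂_k g_{ij} - Γ^m_{ki} g_{mj} - Γ^m_{kj} g_{im}:
e.g. ∇_y g_{yy} = (0) - (0) - (0) = 0
Every component ∇_k g_{ij} vanishes: the connection is metric compatible.
Yes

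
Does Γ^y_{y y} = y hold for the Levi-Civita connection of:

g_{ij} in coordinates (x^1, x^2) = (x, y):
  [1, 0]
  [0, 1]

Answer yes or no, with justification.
Γ^y_{y y} = (1/2) g^{yy} (∂_y g_{yy} + ∂_y g_{yy} - ∂_y g_{yy}) = (1/2)(1)((0) + (0) - (0)) = 0
This differs from the proposed value y.
No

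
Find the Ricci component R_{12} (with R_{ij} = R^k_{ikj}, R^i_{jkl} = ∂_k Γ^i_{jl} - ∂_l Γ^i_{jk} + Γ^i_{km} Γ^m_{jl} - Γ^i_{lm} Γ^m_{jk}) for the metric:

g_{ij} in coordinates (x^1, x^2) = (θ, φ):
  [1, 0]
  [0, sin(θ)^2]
Non-zero Christoffel symbols (Γ^k_{ij} = Γ^k_{ji}):
Γ^θ_{φ φ} = -sin(2*θ)/2
Γ^φ_{θ φ} = 1/tan(θ)
R^θ_{θ θ φ} = 0 (a repeated index in an antisymmetric pair)
R^φ_{θ φ φ} = 0 (a repeated index in an antisymmetric pair)
R_{θφ} = R^θ_{θ θ φ} + R^φ_{θ φ φ} = (0) + (0) = 0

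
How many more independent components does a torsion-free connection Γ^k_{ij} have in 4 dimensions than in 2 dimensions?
Independent components in n dimensions: n × n(n+1)/2 = n^2(n+1)/2.
4D: 4 × 10 = 40
2D: 2 × 3 = 6
Difference = 40 - 6 = 34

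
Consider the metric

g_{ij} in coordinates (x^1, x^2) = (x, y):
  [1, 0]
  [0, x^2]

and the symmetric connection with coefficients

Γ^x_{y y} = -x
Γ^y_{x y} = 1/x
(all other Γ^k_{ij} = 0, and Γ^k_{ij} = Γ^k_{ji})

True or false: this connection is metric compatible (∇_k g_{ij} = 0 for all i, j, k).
Using ∇_k g_{ij} = ∂_k g_{ij} - Γ^m_{ki} g_{mj} - Γ^m_{kj} g_{im}:
e.g. ∇_x g_{yy} = (2*x) - (x) - (x) = 0
Every component ∇_k g_{ij} vanishes: the connection is metric compatible.
True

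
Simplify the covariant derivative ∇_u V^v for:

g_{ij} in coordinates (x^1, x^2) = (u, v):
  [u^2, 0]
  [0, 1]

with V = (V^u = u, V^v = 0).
Non-zero Christoffel symbols:
Γ^u_{u u} = 1/u
∇_u V^v = ∂_u V^v + Γ^v_{u j} V^j
  = (0) + (0)(u) + (0)(0)
  = 0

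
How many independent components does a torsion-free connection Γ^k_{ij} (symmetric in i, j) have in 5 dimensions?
Γ^k_{ij} has n choices for the upper index and n(n+1)/2 independent symmetric lower index pairs.
Total = 5 × 5×6/2 = 5 × 15 = 75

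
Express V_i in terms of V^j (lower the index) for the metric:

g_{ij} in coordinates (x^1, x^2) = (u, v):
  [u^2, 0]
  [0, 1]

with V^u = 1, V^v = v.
V_i = g_{ij} V^j:
V_u = (u^2)(1) + (0)(v) = u^2
V_v = (0)(1) + (1)(v) = v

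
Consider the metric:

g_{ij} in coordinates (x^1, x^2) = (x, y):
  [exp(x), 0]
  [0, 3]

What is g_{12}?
With x^1 = x, x^2 = y, g_{12} = g_{xy} is the row-1, column-2 entry of the matrix.
g_{12} = 0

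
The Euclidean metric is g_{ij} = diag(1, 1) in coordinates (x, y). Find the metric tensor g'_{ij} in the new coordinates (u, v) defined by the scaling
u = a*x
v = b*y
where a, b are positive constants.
Invert the transformation: x = u/a, y = v/b
g'_{ij} = (∂x^k/∂x'^i)(∂x^l/∂x'^j) g_{kl}; with g_{kl} = δ_{kl} this is Σ_k (∂x^k/∂x'^i)(∂x^k/∂x'^j).
Jacobian: ∂x/∂u = 1/a, ∂x/∂v = 0, ∂y/∂u = 0, ∂y/∂v = 1/b
g'_{uu} = (1/a)(1/a) + (0)(0) = 1/a^2
g'_{uv} = (1/a)(0) + (0)(1/b) = 0
g'_{vv} = (0)(0) + (1/b)(1/b) = 1/b^2
g'_{ij} = diag(1/a^2, 1/b^2)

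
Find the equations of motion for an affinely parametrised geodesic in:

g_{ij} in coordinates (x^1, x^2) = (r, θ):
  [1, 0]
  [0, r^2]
Geodesic equation: d^2x^k/dλ^2 + Γ^k_{ij} (dx^i/dλ)(dx^j/dλ) = 0.
Non-zero Christoffel symbols:
Γ^r_{θ θ} = -r
Γ^θ_{r θ} = 1/r
Substituting (the symmetric pair Γ^k_{ij}, Γ^k_{ji} combines into a factor 2):
d^2r/dλ^2 - r (dθ/dλ)^2 = 0
d^2θ/dλ^2 + (2/r) (dr/dλ)(dθ/dλ) = 0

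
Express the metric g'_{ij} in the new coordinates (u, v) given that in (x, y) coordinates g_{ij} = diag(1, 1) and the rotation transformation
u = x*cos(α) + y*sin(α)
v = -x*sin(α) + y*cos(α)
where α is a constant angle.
Invert the transformation: x = u*cos(α) - v*sin(α), y = u*sin(α) + v*cos(α)
g'_{ij} = (∂x^k/∂x'^i)(∂x^l/∂x'^j) g_{kl}; with g_{kl} = δ_{kl} this is Σ_k (∂x^k/∂x'^i)(∂x^k/∂x'^j).
Jacobian: ∂x/∂u = cos(α), ∂x/∂v = -sin(α), ∂y/∂u = sin(α), ∂y/∂v = cos(α)
g'_{uu} = (cos(α))(cos(α)) + (sin(α))(sin(α)) = 1
g'_{uv} = (cos(α))(-sin(α)) + (sin(α))(cos(α)) = 0
g'_{vv} = (-sin(α))(-sin(α)) + (cos(α))(cos(α)) = 1
g'_{ij} = diag(1, 1)
The Euclidean metric is invariant under rotations.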